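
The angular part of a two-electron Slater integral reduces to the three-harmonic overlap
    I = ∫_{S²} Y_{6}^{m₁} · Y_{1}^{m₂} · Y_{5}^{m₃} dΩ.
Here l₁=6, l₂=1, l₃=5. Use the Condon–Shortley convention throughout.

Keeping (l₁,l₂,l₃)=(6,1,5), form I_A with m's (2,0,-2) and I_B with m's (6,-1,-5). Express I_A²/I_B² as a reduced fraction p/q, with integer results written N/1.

Same 6,1,5: normalisation and zero-m 3j drop out of the ratio.
A: Δ: 2! 10! 0! / 13! → 1/858; sum: t=1:−1/30240 = -1/30240; 3j²(6 1 5; 2 0 -2) = Δ·Π!·Σ² = 16/429  (sign +1)
B: Δ: 2! 10! 0! / 13! → 1/858; sum: t=0:+1/7257600 = 1/7257600; 3j²(6 1 5; 6 -1 -5) = Δ·Π!·Σ² = 1/13  (sign +1)
I_A²/I_B² = (16/429)/(1/13) = 16/33

16/33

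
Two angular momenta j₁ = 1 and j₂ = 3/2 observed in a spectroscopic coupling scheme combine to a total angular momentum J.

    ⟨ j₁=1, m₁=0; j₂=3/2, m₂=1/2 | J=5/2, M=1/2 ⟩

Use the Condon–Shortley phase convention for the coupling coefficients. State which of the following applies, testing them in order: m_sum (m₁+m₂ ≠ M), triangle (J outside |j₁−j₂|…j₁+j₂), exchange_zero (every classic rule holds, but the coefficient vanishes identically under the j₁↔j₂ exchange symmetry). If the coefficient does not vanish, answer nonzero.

nonzero

m-sum: m₁+m₂ = 0+1/2 = 1/2, M = 1/2  ✓
triangle: |j₁−j₂| = 1/2 ≤ J = 5/2 ≤ j₁+j₂ = 5/2  ✓
exchange: j₁≠j₂ or m₁≠m₂ — the exchange symmetry imposes no constraint here
value check: CG = +√(3/5) = +0.774597 ≠ 0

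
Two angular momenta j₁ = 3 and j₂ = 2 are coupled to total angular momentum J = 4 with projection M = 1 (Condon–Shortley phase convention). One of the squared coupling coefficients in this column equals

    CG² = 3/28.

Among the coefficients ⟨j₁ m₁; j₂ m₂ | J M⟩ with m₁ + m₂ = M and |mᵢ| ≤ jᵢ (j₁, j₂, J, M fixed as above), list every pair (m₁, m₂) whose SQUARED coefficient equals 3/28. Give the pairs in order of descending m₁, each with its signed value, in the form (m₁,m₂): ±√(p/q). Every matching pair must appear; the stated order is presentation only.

Admissible pairs with m₁+m₂ = M = 1: (-1,2), (0,1), (1,0), (2,-1), (3,-2)
  (m₁,m₂)=(3,-2): CG² = 3/70, CG = +√(3/70)
  (m₁,m₂)=(2,-1): CG² = 7/20, CG = +√(7/20)
  (m₁,m₂)=(1,0): CG² = 3/28, CG = +√(3/28)   ← matches the target
  (m₁,m₂)=(0,1): CG² = 3/14, CG = −√(3/14)
  (m₁,m₂)=(-1,2): CG² = 2/7, CG = −√(2/7)
Pairs with CG² = 3/28: (1,0): +√(3/28)

(1,0): +√(3/28)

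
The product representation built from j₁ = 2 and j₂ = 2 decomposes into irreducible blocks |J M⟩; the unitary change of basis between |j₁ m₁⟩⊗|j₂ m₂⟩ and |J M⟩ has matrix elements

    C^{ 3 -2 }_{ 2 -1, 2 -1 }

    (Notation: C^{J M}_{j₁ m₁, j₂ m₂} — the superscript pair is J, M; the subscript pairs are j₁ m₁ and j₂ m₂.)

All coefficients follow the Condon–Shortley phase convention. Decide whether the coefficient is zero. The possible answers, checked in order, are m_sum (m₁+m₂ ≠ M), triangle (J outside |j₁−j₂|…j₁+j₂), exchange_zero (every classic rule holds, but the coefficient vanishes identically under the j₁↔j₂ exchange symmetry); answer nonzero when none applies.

m-sum: m₁+m₂ = -1+(-1) = -2, M = -2  ✓
triangle: |j₁−j₂| = 0 ≤ J = 3 ≤ j₁+j₂ = 4  ✓
exchange: j₁=j₂ and m₁=m₂, and (−1)^(j₁+j₂−J) = (−1)^1 = −1 forces ⟨j₁m₁;j₂m₂|JM⟩ = −⟨j₂m₂;j₁m₁|JM⟩ = −⟨j₁m₁;j₂m₂|JM⟩ ⇒ the coefficient vanishes identically
Racah sum check: Σ_k collapses to 0 ⇒ CG = 0

exchange_zero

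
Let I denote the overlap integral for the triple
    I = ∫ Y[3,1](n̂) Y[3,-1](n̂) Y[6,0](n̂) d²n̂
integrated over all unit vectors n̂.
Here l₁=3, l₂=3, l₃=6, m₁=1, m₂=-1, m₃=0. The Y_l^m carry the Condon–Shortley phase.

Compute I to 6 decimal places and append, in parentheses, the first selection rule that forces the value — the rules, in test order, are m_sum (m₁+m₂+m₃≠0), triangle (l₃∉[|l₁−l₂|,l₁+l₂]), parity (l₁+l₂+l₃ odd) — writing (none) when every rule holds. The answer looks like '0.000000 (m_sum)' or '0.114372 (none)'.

m-sum 0 ✓  L=12 even ✓  0≤6≤6 ✓
Π(2lᵢ+1) = 7×7×13 = 637
triangle coeff Δ(3,3,6) = 1/12012
Σ_t [0,0]: t=0:+1/1296 = 1/1296
(3j)²=100/3003 [(3 3 6; 0 0 0)], sign=+1
Σ_t [0,0]: t=0:+1/2304 = 1/2304
(3j)²=75/4004 [(3 3 6; 1 -1 0)], sign=+1
⇒ 4πI² = 625/1573
I = (+1)√(625/1573/(4π)) = 0.17781595
No selection rule forces the value: the integral is nonzero (none).

0.177816 (none)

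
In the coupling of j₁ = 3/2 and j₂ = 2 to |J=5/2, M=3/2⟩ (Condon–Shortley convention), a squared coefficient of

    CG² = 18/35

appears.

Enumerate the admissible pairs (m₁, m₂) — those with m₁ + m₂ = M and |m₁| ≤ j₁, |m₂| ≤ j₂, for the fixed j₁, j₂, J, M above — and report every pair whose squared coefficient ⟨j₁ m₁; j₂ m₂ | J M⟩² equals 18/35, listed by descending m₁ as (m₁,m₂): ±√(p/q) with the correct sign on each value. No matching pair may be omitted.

(3/2,0): +√(18/35)

Admissible pairs with m₁+m₂ = M = 3/2: (-1/2,2), (1/2,1), (3/2,0)
  (m₁,m₂)=(3/2,0): CG² = 18/35, CG = +√(18/35)   ← matches the target
  (m₁,m₂)=(1/2,1): CG² = 1/35, CG = −√(1/35)
  (m₁,m₂)=(-1/2,2): CG² = 16/35, CG = −√(16/35)
Pairs with CG² = 18/35: (3/2,0): +√(18/35)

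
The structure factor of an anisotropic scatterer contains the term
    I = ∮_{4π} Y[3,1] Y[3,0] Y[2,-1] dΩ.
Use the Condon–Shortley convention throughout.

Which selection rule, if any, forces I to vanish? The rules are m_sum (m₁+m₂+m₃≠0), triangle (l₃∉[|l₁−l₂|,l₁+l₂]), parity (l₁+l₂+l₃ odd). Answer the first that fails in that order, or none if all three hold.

none

m₁+m₂+m₃ = 1 + 0 − 1 = 0  ✓
triangle: |3−3|=0 ≤ l₃=2 ≤ 3+3=6  ✓
parity: l₁+l₂+l₃ = 8 is even  ✓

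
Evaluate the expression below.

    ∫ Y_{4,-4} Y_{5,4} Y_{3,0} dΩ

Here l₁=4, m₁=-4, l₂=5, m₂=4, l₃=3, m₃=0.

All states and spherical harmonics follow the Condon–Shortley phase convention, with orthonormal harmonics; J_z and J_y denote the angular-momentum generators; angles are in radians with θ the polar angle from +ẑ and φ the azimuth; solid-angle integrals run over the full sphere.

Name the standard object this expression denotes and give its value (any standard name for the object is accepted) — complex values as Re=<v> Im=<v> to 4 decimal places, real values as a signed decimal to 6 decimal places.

This is a Gaunt coefficient — the integral of a triple product of spherical harmonics over the sphere.
Rules hold: Σm=0, L=12 even, 1≤3≤9.
N = 9·11·7 = 693
Δ = 6!·2!·4!/13! = 1/180180
Racah Σ t=2..4: t=2:+1/576 t=3:−1/144 t=4:+1/576 = -1/288
⇒ 3j(4 5 3; 0 0 0)² = 20/1001, sgn +1
Racah Σ t=6..6: t=6:+1/8640 = 1/8640
⇒ 3j(4 5 3; -4 4 0)² = 28/715, sgn -1
4πI² = N·(3j₀)²·(3jₘ)² = 1008/1859
I = -1·√(0.542227/4π) = -0.20772350

Gaunt coefficient, -0.207724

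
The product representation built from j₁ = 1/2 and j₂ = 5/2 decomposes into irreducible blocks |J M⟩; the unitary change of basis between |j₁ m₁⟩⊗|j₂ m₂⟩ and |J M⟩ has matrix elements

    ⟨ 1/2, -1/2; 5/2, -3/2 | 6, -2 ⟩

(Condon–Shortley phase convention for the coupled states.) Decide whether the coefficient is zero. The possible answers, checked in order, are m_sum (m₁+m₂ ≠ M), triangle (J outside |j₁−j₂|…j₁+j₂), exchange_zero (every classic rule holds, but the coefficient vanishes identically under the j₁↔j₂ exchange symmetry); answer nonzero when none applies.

triangle

m-sum: m₁+m₂ = -1/2+(-3/2) = -2, M = -2  ✓
triangle: need |j₁−j₂| ≤ J ≤ j₁+j₂, i.e. J ∈ [2, 3]; J = 6 is outside ✗ ⇒ coefficient is 0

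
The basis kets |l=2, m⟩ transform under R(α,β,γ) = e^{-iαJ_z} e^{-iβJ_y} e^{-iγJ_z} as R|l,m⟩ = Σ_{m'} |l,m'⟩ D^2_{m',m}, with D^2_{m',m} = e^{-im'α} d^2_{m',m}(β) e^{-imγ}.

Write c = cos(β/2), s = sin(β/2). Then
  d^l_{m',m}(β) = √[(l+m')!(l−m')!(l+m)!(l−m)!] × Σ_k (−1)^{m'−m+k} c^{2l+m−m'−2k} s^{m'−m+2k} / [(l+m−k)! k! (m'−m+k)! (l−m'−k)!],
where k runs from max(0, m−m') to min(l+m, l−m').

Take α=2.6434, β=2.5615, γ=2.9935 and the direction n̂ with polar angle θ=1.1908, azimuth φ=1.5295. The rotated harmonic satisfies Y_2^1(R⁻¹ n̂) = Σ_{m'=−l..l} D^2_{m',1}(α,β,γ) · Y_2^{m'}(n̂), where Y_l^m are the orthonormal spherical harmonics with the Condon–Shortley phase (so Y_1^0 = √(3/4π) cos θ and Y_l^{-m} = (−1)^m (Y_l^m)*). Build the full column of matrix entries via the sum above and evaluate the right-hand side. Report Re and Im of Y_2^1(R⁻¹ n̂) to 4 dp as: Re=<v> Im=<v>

Re=0.0276 Im=0.0599

Need the full column D^2_{m',1} for m'=−2..2 at α=2.6434, β=2.5615, γ=2.9935.
cos(β/2)=0.285997, sin(β/2)=0.958231
d^2_{-2,1}: single k=3 term ⇒ +0.503270;  D = -0.332795+0.377529i
d^2_{-1,1}: k∈[2..3] ⇒ +0.225311 -0.843102 = -0.617791;  D = -0.580315+0.211897i
d^2_{0,1}: k∈[1..2] ⇒ +0.054907 -0.616377 = -0.561470;  D = +0.555325+0.082846i
d^2_{1,1}: k∈[0..1] ⇒ +0.006690 -0.225311 = -0.218621;  D = -0.174531-0.131659i
d^2_{2,1}: single k=0 term ⇒ -0.044831;  D = +0.018539+0.040819i
Y_2^{m'}(θ=1.1908,φ=1.5295) and Σ D·Y over m':
  (-0.3328+0.3775i)·(-0.3320-0.0275i)  (-0.5803+0.2119i)·(+0.0110-0.2659i)  (+0.5553+0.0828i)·(-0.1852+0.0000i)  (-0.1745-0.1317i)·(-0.0110-0.2659i)  (+0.0185+0.0408i)·(-0.3320+0.0275i)
Y_2^1(R⁻¹ n̂) = +0.027605+0.059897i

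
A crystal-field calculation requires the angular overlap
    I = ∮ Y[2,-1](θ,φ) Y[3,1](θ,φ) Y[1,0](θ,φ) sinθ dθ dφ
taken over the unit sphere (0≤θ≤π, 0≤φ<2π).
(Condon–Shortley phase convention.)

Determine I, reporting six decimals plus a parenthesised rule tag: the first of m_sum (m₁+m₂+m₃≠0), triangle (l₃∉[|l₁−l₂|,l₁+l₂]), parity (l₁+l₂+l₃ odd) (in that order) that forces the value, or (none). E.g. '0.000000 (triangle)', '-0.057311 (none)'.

Rules hold: Σm=0, L=6 even, 1≤1≤5.
N = 5·7·3 = 105
Δ = 4!·0!·2!/7! = 1/105
Racah Σ t=2..2: t=2:+1/4 = 1/4
⇒ 3j(2 3 1; 0 0 0)² = 3/35, sgn -1
Racah Σ t=3..3: t=3:−1/6 = -1/6
⇒ 3j(2 3 1; -1 1 0)² = 8/105, sgn +1
4πI² = N·(3j₀)²·(3jₘ)² = 24/35
I = -1·√(0.685714/4π) = -0.23359668
No selection rule forces the value: the integral is nonzero (none).

-0.233597 (none)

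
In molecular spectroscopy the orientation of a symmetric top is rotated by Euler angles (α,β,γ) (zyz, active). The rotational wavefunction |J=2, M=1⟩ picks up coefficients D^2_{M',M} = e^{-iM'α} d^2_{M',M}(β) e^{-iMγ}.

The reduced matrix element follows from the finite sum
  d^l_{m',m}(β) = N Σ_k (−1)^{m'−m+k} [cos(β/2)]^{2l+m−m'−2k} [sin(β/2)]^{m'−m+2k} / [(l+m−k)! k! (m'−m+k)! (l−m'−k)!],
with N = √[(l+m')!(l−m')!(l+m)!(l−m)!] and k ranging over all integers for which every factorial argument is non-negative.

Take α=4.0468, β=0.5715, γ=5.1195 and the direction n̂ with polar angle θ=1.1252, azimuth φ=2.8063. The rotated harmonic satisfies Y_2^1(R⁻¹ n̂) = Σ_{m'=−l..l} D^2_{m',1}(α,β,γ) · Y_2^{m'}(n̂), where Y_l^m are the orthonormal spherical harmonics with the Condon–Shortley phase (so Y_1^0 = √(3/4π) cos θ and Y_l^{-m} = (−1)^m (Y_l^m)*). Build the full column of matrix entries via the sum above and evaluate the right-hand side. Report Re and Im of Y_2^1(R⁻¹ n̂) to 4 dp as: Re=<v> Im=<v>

Need the full column D^2_{m',1} for m'=−2..2 at α=4.0468, β=0.5715, γ=5.1195.
cos(β/2)=0.959451, sin(β/2)=0.281877
d^2_{-2,1}: single k=3 term ⇒ +0.042977;  D = -0.042375+0.007165i
d^2_{-1,1}: k∈[2..3] ⇒ +0.219425 -0.006313 = +0.213112;  D = +0.101815-0.187217i
d^2_{0,1}: k∈[1..2] ⇒ +0.609822 -0.052635 = +0.557187;  D = +0.220623+0.511647i
d^2_{1,1}: k∈[0..1] ⇒ +0.847404 -0.219425 = +0.627979;  D = -0.607117-0.160517i
d^2_{2,1}: single k=0 term ⇒ -0.497918;  D = -0.397368+0.300035i
Y_2^{m'}(θ=1.1252,φ=2.8063) and Σ D·Y over m':
  (-0.0424+0.0072i)·(+0.2464+0.1955i)  (+0.1018-0.1872i)·(-0.2837-0.0989i)  (+0.2206+0.5116i)·(-0.1396+0.0000i)  (-0.6071-0.1605i)·(+0.2837-0.0989i)  (-0.3974+0.3000i)·(+0.2464-0.1955i)
Y_2^1(R⁻¹ n̂) = -0.317438+0.131173i

Re=-0.3174 Im=0.1312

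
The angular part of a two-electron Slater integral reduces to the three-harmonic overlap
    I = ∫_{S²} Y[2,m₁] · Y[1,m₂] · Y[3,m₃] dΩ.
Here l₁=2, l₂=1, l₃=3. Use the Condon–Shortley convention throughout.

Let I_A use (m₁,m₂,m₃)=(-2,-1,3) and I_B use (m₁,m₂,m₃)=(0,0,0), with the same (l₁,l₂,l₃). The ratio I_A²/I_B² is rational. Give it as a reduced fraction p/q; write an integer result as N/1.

5/3

l's match ⇒ only the (l;m) 3-j factors differ between A and B.
A: triangle coeff Δ(2,1,3) = 1/105; Σ_t [0,0]: t=0:+1/48 = 1/48; (3j)²=1/7 [(2 1 3; -2 -1 3)], sign=+1
B: triangle coeff Δ(2,1,3) = 1/105; Σ_t [0,0]: t=0:+1/4 = 1/4; (3j)²=3/35 [(2 1 3; 0 0 0)], sign=-1
I_A²/I_B² = (1/7)/(3/35) = 5/3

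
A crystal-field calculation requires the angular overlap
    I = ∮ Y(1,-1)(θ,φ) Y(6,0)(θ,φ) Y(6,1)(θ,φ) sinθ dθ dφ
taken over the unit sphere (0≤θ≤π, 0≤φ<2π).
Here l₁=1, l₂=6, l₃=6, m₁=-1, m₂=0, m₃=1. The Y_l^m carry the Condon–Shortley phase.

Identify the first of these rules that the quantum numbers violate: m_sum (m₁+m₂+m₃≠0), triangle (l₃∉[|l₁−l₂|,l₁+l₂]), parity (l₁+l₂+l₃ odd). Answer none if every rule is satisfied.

parity

azimuthal sum: -1 + 0 + 1 = 0  ✓
5 ≤ 6 ≤ 7 (triangle on l)  ✓
L = 1 + 6 + 6 = 13 (odd)  ✗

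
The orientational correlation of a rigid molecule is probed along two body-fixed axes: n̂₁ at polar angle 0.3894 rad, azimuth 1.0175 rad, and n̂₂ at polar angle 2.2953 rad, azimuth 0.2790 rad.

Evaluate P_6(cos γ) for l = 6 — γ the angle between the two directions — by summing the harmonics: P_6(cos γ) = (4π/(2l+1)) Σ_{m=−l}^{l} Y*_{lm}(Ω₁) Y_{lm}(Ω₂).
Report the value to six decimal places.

Term-by-term m-sum for l=6 (normalisation 4π/13 = 0.966644):
  m=-6: (+0.001423-0.000256i) × (-0.008775-0.084723i) = -0.000034-0.000118i  (running Σ = -0.000034-0.000118i)
  m=-5: (+0.004473-0.011359i) × (-0.045672+0.257121i) = +0.002716+0.001669i  (running Σ = +0.002682+0.001550i)
  m=-4: (-0.037360-0.049928i) × (+0.188833-0.386173i) = -0.026336+0.004999i  (running Σ = -0.023654+0.006550i)
  m=-3: (-0.210663+0.018818i) × (-0.222385+0.246607i) = +0.042208-0.056136i  (running Σ = +0.018554-0.049586i)
  m=-2: (-0.205270+0.409971i) × (-0.083568+0.052161i) = -0.004230-0.044968i  (running Σ = +0.014324-0.094554i)
  m=-1: (+0.265898+0.430499i) × (+0.355858-0.101943i) = +0.138508+0.126090i  (running Σ = +0.152832+0.031536i)
  m=0: (-0.066905-0.000000i) × (-0.004971+0.000000i) = +0.000333+0.000000i  (running Σ = +0.153165+0.031536i)
  m=1: (-0.265898+0.430499i) × (-0.355858-0.101943i) = +0.138508-0.126090i  (running Σ = +0.291673-0.094554i)
  m=2: (-0.205270-0.409971i) × (-0.083568-0.052161i) = -0.004230+0.044968i  (running Σ = +0.287442-0.049586i)
  m=3: (+0.210663+0.018818i) × (+0.222385+0.246607i) = +0.042208+0.056136i  (running Σ = +0.329650+0.006550i)
  m=4: (-0.037360+0.049928i) × (+0.188833+0.386173i) = -0.026336-0.004999i  (running Σ = +0.303314+0.001550i)
  m=5: (-0.004473-0.011359i) × (+0.045672+0.257121i) = +0.002716-0.001669i  (running Σ = +0.306031-0.000118i)
  m=6: (+0.001423+0.000256i) × (-0.008775+0.084723i) = -0.000034+0.000118i  (running Σ = +0.305996+0.000000i)
Σ over m = +0.305996+0.000000i; ×(4π/13) → +0.295790+0.000000i. Real part: 0.295790

0.295790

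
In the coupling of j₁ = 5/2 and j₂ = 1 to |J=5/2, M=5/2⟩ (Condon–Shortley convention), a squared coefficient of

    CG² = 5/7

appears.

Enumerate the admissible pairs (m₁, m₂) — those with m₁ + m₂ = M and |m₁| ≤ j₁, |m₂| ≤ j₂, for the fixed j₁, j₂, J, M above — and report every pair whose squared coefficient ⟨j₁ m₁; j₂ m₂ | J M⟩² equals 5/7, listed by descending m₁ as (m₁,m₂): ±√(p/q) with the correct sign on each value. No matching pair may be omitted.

Admissible pairs with m₁+m₂ = M = 5/2: (3/2,1), (5/2,0)
  (m₁,m₂)=(5/2,0): CG² = 5/7, CG = +√(5/7)   ← matches the target
  (m₁,m₂)=(3/2,1): CG² = 2/7, CG = −√(2/7)
Pairs with CG² = 5/7: (5/2,0): +√(5/7)

(5/2,0): +√(5/7)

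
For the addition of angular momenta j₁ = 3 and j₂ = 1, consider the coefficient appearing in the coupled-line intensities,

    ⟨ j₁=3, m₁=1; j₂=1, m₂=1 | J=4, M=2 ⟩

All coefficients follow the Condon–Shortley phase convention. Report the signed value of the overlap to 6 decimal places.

+0.731925

j₁+j₂−J=0  J+j₁−j₂=6  J−j₁+j₂=2  j₁+j₂+J+1=9
(j₁±m₁, j₂±m₂, J±M) = (4,2,2,0,6,2)
P² = 34560/7
sum k=0..0:
  [0] +1/96 = 1/96
S = 1/96
C² = P²·S² = 15/28 ; C = +0.731925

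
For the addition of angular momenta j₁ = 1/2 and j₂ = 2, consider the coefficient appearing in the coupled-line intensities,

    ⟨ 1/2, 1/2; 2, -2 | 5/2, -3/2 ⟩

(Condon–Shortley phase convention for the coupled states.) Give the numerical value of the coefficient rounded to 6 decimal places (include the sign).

+√(1/5) ≈ +0.447214

j₁+j₂−J=0  J+j₁−j₂=1  J−j₁+j₂=4  j₁+j₂+J+1=6
(j₁±m₁, j₂±m₂, J±M) = (1,0,0,4,1,4)
P² = 576/5
sum k=0..0:
  [0] +1/24 = 1/24
S = 1/24
C² = P²·S² = 1/5 ; C = +0.447214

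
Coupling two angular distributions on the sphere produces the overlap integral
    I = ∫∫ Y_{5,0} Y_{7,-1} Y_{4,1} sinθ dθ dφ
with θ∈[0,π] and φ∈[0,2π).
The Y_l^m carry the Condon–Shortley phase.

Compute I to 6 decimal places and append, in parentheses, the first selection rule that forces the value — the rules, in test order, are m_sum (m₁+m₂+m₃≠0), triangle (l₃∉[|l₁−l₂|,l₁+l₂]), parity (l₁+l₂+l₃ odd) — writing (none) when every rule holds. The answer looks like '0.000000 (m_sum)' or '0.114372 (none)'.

Checks pass: Σm=0; 16 even; l₃=4∈[2,12].
(2·5+1)(2·7+1)(2·4+1) = 1485
Δ: 8! 2! 6! / 17! → 1/6126120
sum: t=3:−1/69120 t=4:+1/20736 t=5:−1/69120 = 1/51840
3j²(5 7 4; 0 0 0) = Δ·Π!·Σ² = 280/21879  (sign +1)
sum: t=3:−1/51840 t=4:+1/27648 t=5:−1/172800 = 23/2073600
3j²(5 7 4; 0 -1 1) = Δ·Π!·Σ² = 529/87516  (sign -1)
combine: 4πI² = 1485·280/21879·529/87516 = 185150/1611753
take √, sign -1: I = -0.09561096
No selection rule forces the value: the integral is nonzero (none).

-0.095611 (none)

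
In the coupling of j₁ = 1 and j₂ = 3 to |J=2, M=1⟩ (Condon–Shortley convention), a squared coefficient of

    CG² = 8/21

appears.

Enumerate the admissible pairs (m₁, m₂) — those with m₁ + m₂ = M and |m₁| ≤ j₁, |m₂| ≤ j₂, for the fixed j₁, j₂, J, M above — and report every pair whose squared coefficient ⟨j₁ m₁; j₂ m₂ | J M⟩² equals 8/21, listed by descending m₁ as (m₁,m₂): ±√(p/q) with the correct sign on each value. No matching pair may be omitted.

Admissible pairs with m₁+m₂ = M = 1: (-1,2), (0,1), (1,0)
  (m₁,m₂)=(1,0): CG² = 1/7, CG = +√(1/7)
  (m₁,m₂)=(0,1): CG² = 8/21, CG = −√(8/21)   ← matches the target
  (m₁,m₂)=(-1,2): CG² = 10/21, CG = +√(10/21)
Pairs with CG² = 8/21: (0,1): −√(8/21)

(0,1): −√(8/21)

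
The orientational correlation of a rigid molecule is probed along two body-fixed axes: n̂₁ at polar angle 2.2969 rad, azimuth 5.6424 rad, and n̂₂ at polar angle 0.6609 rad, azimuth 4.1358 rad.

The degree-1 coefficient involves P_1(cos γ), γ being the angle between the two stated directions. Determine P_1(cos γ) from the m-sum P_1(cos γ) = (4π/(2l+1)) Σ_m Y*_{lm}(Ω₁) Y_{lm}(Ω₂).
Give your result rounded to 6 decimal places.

-0.494712

Term-by-term m-sum for l=1 (normalisation 4π/3 = 4.188790):
  [-1]  conj(Y_{1,-1})(Ω₁) = 0.20710 - 0.15445j ; Y_{1,-1}(Ω₂) = -0.11562 + 0.17779j ; Δ = 0.00351 + 0.05468j
  [+0]  conj(Y_{1,0})(Ω₁) = -0.32441 + 0.00000j ; Y_{1,0}(Ω₂) = 0.38572 + 0.00000j ; Δ = -0.12513 + 0.00000j
  [+1]  conj(Y_{1,1})(Ω₁) = -0.20710 - 0.15445j ; Y_{1,1}(Ω₂) = 0.11562 + 0.17779j ; Δ = 0.00351 - 0.05468j
Total Σ_m = -0.11810 + 0.00000j. Multiply by 4.188790: -0.49471 + 0.00000j. P_1(cos γ) = -0.494712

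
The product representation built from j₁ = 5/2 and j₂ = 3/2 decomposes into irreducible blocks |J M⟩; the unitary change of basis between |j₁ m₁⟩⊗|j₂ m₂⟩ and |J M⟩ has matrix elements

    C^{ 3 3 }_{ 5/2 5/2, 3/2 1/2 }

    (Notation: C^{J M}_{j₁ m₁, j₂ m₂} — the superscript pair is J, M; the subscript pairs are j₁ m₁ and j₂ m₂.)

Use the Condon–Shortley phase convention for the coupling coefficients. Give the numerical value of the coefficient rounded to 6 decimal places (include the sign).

+0.790569  (= +√(5/8))

√[7·1!4!2!/8! · 5!0!2!1!6!0!] = √(1440)
  +(−1)^0/∏(0,1,0,2,4,0)! = 1/48  (running 1/48)
⟨..|..⟩ = √(1440)·(1/48) = +0.790569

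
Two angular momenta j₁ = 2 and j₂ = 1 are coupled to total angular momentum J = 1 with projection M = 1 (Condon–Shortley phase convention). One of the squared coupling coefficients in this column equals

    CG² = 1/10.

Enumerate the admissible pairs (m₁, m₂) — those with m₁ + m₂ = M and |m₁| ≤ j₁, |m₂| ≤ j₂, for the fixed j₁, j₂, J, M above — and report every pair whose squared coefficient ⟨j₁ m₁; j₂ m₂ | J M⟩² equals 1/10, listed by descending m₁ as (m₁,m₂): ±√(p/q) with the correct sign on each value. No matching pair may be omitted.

Admissible pairs with m₁+m₂ = M = 1: (0,1), (1,0), (2,-1)
  (m₁,m₂)=(2,-1): CG² = 3/5, CG = +√(3/5)
  (m₁,m₂)=(1,0): CG² = 3/10, CG = −√(3/10)
  (m₁,m₂)=(0,1): CG² = 1/10, CG = +√(1/10)   ← matches the target
Pairs with CG² = 1/10: (0,1): +√(1/10)

(0,1): +√(1/10)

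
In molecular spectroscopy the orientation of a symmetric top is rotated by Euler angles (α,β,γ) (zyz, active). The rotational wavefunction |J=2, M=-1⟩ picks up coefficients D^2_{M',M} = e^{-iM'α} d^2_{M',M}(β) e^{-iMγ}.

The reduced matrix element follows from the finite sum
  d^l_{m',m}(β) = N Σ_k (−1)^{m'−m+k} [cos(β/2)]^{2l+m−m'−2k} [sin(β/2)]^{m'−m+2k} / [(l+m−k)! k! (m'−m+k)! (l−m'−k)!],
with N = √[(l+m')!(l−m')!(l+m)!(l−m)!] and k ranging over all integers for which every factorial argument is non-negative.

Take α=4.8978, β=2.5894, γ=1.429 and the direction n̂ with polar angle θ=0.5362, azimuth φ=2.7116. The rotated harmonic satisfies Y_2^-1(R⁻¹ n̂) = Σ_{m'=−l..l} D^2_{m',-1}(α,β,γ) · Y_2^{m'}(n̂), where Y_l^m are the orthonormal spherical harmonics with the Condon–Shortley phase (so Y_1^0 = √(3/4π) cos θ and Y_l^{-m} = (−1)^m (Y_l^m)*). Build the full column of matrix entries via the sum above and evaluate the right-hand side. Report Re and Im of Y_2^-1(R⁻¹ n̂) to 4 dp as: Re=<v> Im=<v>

Re=0.3022 Im=0.0951

Need the full column D^2_{m',-1} for m'=−2..2 at α=4.8978, β=2.5894, γ=1.4290.
cos(β/2)=0.272602, sin(β/2)=0.962127
d^2_{-2,-1}: single k=1 term ⇒ +0.038981;  D = +0.008850-0.037963i
d^2_{-1,-1}: k∈[0..1] ⇒ +0.005522 -0.206369 = -0.200846;  D = -0.200655-0.008757i
d^2_{0,-1}: k∈[0..1] ⇒ -0.047741 +0.594705 = +0.546964;  D = +0.077298+0.541474i
d^2_{1,-1}: k∈[0..1] ⇒ +0.206369 -0.856899 = -0.650530;  D = +0.616015-0.209080i
d^2_{2,-1}: single k=0 term ⇒ -0.485575;  D = +0.238155+0.423160i
Y_2^{m'}(θ=0.5362,φ=2.7116) and Σ D·Y over m':
  (+0.0088-0.0380i)·(+0.0658+0.0764i)  (-0.2007-0.0088i)·(-0.3084-0.1414i)  (+0.0773+0.5415i)·(+0.3838+0.0000i)  (+0.6160-0.2091i)·(+0.3084-0.1414i)  (+0.2382+0.4232i)·(+0.0658-0.0764i)
Y_2^-1(R⁻¹ n̂) = +0.302197+0.095131i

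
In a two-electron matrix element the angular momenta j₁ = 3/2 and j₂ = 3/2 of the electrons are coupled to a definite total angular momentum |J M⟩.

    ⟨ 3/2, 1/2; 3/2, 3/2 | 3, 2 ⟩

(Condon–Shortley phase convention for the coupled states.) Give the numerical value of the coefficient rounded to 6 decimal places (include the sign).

+√(1/2) ≈ +0.707107

√[7·0!3!3!/7! · 2!1!3!0!5!1!] = √(72)
  +(−1)^0/∏(0,0,1,3,2,0)! = 1/12  (running 1/12)
⟨..|..⟩ = √(72)·(1/12) = +0.707107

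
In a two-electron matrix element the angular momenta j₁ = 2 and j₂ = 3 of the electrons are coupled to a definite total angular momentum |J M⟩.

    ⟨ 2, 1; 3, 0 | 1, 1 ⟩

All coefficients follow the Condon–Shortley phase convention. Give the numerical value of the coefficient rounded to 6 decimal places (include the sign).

-0.292770

j₁+j₂−J=4  J+j₁−j₂=0  J−j₁+j₂=2  j₁+j₂+J+1=7
(j₁±m₁, j₂±m₂, J±M) = (3,1,3,3,2,0)
P² = 432/35
sum k=1..1:
  [1] −1/12 = -1/12
S = -1/12
C² = P²·S² = 3/35 ; C = -0.292770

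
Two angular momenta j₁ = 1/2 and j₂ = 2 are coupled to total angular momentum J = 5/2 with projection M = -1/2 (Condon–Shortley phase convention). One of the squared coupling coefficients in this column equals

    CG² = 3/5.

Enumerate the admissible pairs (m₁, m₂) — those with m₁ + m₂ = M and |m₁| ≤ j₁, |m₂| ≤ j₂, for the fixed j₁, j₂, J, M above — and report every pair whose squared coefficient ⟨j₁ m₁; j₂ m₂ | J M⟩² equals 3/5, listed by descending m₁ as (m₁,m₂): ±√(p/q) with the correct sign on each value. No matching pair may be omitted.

(-1/2,0): +√(3/5)

Admissible pairs with m₁+m₂ = M = -1/2: (-1/2,0), (1/2,-1)
  (m₁,m₂)=(1/2,-1): CG² = 2/5, CG = +√(2/5)
  (m₁,m₂)=(-1/2,0): CG² = 3/5, CG = +√(3/5)   ← matches the target
Pairs with CG² = 3/5: (-1/2,0): +√(3/5)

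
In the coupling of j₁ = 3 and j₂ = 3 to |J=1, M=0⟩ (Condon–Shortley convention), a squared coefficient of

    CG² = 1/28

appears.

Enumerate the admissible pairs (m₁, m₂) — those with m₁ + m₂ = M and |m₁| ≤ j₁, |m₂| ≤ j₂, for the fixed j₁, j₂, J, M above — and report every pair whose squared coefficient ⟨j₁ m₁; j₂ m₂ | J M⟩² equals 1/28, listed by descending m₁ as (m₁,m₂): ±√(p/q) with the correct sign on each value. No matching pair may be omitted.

Admissible pairs with m₁+m₂ = M = 0: (-3,3), (-2,2), (-1,1), (0,0), (1,-1), (2,-2), (3,-3)
  (m₁,m₂)=(3,-3): CG² = 9/28, CG = +√(9/28)
  (m₁,m₂)=(2,-2): CG² = 1/7, CG = −√(1/7)
  (m₁,m₂)=(1,-1): CG² = 1/28, CG = +√(1/28)   ← matches the target
  (m₁,m₂)=(0,0): CG² = 0/1, CG = 0
  (m₁,m₂)=(-1,1): CG² = 1/28, CG = −√(1/28)   ← matches the target
  (m₁,m₂)=(-2,2): CG² = 1/7, CG = +√(1/7)
  (m₁,m₂)=(-3,3): CG² = 9/28, CG = −√(9/28)
Pairs with CG² = 1/28: (1,-1): +√(1/28); (-1,1): −√(1/28)

(1,-1): +√(1/28); (-1,1): −√(1/28)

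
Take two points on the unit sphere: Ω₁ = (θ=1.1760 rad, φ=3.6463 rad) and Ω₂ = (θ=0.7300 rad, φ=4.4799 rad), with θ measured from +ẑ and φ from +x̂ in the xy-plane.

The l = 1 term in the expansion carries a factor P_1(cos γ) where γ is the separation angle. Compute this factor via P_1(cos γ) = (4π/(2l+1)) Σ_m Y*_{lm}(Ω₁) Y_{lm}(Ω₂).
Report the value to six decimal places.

Summing Y*_{l m}(θ₁,φ₁)·Y_{l m}(θ₂,φ₂) over m ∈ [−1, 1]; prefactor 4π/(2·1+1) = 4.188790:
  term(m=-1) = (0.049393, -0.054400)   from Y*(Ω₁)=(-0.279153, -0.154213), Y(Ω₂)=(-0.053084, 0.224201)
  term(m=+0) = (0.068423, 0.000000)   from Y*(Ω₁)=(0.187926, -0.000000), Y(Ω₂)=(0.364094, 0.000000)
  term(m=+1) = (0.049393, 0.054400)   from Y*(Ω₁)=(0.279153, -0.154213), Y(Ω₂)=(0.053084, 0.224201)
Accumulated sum (0.167209, 0.000000); after 4π/(2l+1) scaling, (0.700405, 0.000000) ⇒ P_1 = 0.700405

0.700405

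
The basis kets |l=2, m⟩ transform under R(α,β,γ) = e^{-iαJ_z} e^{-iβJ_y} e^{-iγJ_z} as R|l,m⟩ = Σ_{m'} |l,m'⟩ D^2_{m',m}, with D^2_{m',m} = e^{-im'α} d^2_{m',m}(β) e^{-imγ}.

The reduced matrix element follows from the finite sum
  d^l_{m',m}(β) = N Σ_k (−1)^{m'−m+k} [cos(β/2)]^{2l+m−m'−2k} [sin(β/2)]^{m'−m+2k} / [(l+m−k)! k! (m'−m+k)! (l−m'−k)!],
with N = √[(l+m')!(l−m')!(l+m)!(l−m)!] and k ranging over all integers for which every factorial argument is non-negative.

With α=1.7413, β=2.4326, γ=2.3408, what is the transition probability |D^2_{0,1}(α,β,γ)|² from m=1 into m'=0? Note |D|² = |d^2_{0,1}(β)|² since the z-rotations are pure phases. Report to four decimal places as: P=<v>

P=0.3663

Split into d^2_{0,1}(β=2.4326) × two z-phases.
With c≡cos(β/2)=0.347118 and s≡sin(β/2)=0.937821, N=[2·2·6·1]^{1/2}=4.898979
Admissible k: 1..2 (factorial args all ≥0)
  k=1: (−1)^0·4.8990/(2)·0.3471^3·0.9378^1 = +0.096079
  k=2: (−1)^1·4.8990/(2)·0.3471^1·0.9378^3 = -0.701315
d^2_{0,1}(2.4326) = +0.096079 -0.701315 = -0.605237
|D^2_{0,1}|² = |d^2_{0,1}(β)|² = (-0.605237)² = 0.366311 (the z-rotation phases have unit modulus)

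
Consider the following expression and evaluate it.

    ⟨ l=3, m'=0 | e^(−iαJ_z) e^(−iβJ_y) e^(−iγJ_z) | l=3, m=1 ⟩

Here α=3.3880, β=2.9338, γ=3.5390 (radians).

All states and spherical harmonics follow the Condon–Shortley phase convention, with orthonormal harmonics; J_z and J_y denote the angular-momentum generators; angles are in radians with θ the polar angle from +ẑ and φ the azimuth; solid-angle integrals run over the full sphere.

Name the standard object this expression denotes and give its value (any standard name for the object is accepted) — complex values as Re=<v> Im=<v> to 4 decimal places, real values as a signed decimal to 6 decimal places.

This is a Wigner D-matrix element — the rotation-matrix element ⟨l m'| R(α,β,γ) |l m⟩ in the angular-momentum basis.
Split into d^3_{0,1}(β=2.9338) × two z-phases.
Half-angle: c=0.103710, s=0.994608. N=√(6·6·24·2)=41.569219
The bounds max(0,m−m')=1 and min(l+m,l−m')=3 give 3 terms
  k=1: (−1)^0·41.5692/(12)·0.1037^5·0.9946^1 = +0.000041
  k=2: (−1)^1·41.5692/(4)·0.1037^3·0.9946^3 = -0.011406
  k=3: (−1)^2·41.5692/(12)·0.1037^1·0.9946^5 = +0.349678
d^3_{0,1}(2.9338) = +0.000041 -0.011406 +0.349678 = +0.338313
D = (+1.000000+0.000000i)·(+0.338313)·(-0.922068+0.387029i) = -0.311948+0.130937i

Wigner D-matrix element, Re=-0.3119 Im=0.1309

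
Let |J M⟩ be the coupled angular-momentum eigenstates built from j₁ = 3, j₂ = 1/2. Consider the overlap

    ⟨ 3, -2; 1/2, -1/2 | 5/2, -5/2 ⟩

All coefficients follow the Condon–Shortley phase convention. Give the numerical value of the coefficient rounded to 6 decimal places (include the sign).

√[6·1!5!0!/7! · 1!5!0!1!0!5!] = √(14400/7)
  +(−1)^0/∏(0,1,5,0,0,0)! = 1/120  (running 1/120)
⟨..|..⟩ = √(14400/7)·(1/120) = +0.377964

+0.377964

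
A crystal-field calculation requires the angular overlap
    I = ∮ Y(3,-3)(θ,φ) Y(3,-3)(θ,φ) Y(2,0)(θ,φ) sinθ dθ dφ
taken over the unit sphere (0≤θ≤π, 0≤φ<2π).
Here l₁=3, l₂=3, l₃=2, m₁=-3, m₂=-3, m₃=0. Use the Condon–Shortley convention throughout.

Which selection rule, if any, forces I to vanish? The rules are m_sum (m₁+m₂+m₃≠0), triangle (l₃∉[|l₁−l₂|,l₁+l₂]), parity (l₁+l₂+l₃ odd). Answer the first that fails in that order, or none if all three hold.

Σmᵢ = -6  ✗
l₃∈[|l₁−l₂|,l₁+l₂]=[0,6], have l₃=2
Σlᵢ = 8 ⇒ even

m_sum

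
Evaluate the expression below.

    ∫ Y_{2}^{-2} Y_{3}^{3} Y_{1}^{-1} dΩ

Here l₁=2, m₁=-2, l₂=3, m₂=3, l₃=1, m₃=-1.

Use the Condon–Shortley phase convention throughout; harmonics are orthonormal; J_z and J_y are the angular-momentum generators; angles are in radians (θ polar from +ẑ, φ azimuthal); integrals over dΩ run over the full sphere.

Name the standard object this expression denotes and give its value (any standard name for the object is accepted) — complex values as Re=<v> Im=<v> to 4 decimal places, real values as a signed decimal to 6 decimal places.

This is a Gaunt coefficient — the integral of a triple product of spherical harmonics over the sphere.
Rules hold: Σm=0, L=6 even, 1≤1≤5.
N = 5·7·3 = 105
Δ = 4!·0!·2!/7! = 1/105
Racah Σ t=2..2: t=2:+1/4 = 1/4
⇒ 3j(2 3 1; 0 0 0)² = 3/35, sgn -1
Racah Σ t=4..4: t=4:+1/48 = 1/48
⇒ 3j(2 3 1; -2 3 -1)² = 1/7, sgn +1
4πI² = N·(3j₀)²·(3jₘ)² = 9/7
I = -1·√(1.28571/4π) = -0.31986543

Gaunt coefficient, -0.319865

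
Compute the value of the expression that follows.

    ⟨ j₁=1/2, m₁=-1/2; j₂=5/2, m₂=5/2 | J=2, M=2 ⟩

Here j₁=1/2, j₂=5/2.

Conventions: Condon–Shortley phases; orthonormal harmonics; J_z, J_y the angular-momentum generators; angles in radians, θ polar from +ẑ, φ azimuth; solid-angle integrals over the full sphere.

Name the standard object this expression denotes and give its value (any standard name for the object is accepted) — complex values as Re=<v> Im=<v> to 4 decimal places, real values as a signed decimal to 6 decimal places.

This is a Clebsch–Gordan (vector-coupling) coefficient.
j₁+j₂−J=1  J+j₁−j₂=0  J−j₁+j₂=4  j₁+j₂+J+1=6
(j₁±m₁, j₂±m₂, J±M) = (0,1,5,0,4,0)
P² = 480
sum k=1..1:
  [1] −1/24 = -1/24
S = -1/24
C² = P²·S² = 5/6 ; C = -0.912871

Clebsch–Gordan coefficient, −√(5/6) ≈ -0.912871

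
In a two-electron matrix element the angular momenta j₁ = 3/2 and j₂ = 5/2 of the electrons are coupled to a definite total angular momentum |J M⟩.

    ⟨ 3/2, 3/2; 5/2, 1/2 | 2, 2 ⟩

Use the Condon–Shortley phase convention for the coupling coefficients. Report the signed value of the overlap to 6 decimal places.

j₁+j₂−J=2  J+j₁−j₂=1  J−j₁+j₂=3  j₁+j₂+J+1=7
(j₁±m₁, j₂±m₂, J±M) = (3,0,3,2,4,0)
P² = 144/7
sum k=0..0:
  [0] +1/12 = 1/12
S = 1/12
C² = P²·S² = 1/7 ; C = +0.377964

+0.377964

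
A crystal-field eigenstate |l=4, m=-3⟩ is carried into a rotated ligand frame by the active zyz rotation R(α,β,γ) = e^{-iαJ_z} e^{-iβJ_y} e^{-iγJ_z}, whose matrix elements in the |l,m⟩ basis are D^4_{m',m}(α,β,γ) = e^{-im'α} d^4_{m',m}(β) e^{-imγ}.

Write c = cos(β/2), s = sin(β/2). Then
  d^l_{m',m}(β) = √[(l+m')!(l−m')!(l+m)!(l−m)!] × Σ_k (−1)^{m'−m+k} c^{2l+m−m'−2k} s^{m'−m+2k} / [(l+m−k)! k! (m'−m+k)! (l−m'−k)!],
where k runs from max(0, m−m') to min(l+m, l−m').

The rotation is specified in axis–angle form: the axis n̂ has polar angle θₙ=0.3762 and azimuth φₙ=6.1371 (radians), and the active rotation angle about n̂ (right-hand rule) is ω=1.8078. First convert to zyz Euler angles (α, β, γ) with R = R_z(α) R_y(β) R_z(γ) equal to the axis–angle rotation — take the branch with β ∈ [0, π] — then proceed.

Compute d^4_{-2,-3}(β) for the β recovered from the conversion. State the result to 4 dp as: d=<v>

d=-0.5793

Axis–angle → zyz. n̂ = (sinθₙcosφₙ, sinθₙsinφₙ, cosθₙ) = (+0.363476, -0.053479, +0.930067), ω = 1.8078.
R = I cosω + sinω [n̂]ₓ + (1−cosω) n̂n̂ᵀ gives
  R = [-0.071657, -0.928071, +0.365445; +0.880066, -0.231260, -0.414733; +0.469414, +0.291897, +0.833335]
β = atan2(√(R₁₃²+R₂₃²), R₃₃) = 0.585683; α = atan2(R₂₃, R₁₃) mod 2π = 5.434696; γ = atan2(R₃₂, −R₃₁) mod 2π = 2.585274
d^4_{-2,-3}(β=0.5857) via the finite sum:
c=cos(0.585683/2)=0.957427, s=sin(0.585683/2)=0.288674; N=√[2·720·1·5040]=2693.993318
k∈{0,1} keeps every argument non-negative
  k=0: (−1)^1·2693.9933/(720)·0.9574^7·0.2887^1 = -0.796550
  k=1: (−1)^2·2693.9933/(240)·0.9574^5·0.2887^3 = +0.217239
d^4_{-2,-3}(0.5857) = -0.796550 +0.217239 = -0.579311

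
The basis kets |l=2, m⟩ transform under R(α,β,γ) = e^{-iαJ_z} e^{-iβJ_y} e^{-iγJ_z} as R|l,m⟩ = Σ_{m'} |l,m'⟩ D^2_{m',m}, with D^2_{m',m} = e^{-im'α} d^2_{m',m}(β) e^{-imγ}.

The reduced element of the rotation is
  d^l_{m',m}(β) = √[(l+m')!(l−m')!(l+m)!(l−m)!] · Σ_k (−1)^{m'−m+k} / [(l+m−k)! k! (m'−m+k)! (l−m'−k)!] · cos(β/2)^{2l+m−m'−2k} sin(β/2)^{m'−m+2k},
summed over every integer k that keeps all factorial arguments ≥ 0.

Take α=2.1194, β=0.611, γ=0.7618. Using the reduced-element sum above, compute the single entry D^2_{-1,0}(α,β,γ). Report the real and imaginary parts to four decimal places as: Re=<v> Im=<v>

Re=-0.3001 Im=0.4910

Split into d^2_{-1,0}(β=0.6110) × two z-phases.
c=cos(0.611000/2)=0.953697, s=sin(0.611000/2)=0.300770; N=√[1·6·2·2]=4.898979
k: max(0,(0)−(-1))=1 … min(2+(0),2−(-1))=2
  k=1: (−1)^0·4.8990/(2)·0.9537^3·0.3008^1 = +0.639059
  k=2: (−1)^1·4.8990/(2)·0.9537^1·0.3008^3 = -0.063561
d^2_{-1,0}(0.6110) = +0.639059 -0.063561 = +0.575498
Phases: e^{-i·(-1)·2.1194}=-0.521496+0.853254i, e^{-i·(0)·0.7618}=+1.000000+0.000000i ⇒ D=-0.300120+0.491046i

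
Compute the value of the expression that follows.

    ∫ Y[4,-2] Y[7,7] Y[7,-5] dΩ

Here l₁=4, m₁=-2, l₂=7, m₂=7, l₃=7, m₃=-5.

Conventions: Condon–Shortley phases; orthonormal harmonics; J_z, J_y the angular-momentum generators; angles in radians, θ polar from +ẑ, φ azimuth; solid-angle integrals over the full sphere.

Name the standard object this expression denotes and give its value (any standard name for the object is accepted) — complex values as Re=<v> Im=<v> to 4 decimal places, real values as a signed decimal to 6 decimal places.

This is a Gaunt coefficient — the integral of a triple product of spherical harmonics over the sphere.
m-sum 0 ✓  L=18 even ✓  3≤7≤11 ✓
Π(2lᵢ+1) = 9×15×15 = 2025
triangle coeff Δ(4,7,7) = 1/58198140
Σ_t [0,4]: t=0:+1/17418240 t=1:−1/622080 t=2:+1/230400 t=3:−1/622080 t=4:+1/17418240 = 1/806400
(3j)²=2268/230945 [(4 7 7; 0 0 0)], sign=-1
Σ_t [4,4]: t=4:+1/348364800 = 1/348364800
(3j)²=11/646 [(4 7 7; -2 7 -5)], sign=+1
⇒ 4πI² = 459270/1356277
I = (-1)√(459270/1356277/(4π)) = -0.16415530

Gaunt coefficient, -0.164155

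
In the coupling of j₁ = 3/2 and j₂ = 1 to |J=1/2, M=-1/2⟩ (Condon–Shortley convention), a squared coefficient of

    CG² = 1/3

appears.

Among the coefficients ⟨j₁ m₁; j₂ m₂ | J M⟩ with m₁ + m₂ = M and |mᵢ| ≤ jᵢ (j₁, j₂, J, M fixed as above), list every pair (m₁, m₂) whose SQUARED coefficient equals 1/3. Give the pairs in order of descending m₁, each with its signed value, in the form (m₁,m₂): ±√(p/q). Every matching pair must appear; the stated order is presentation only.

(-1/2,0): −√(1/3)

Admissible pairs with m₁+m₂ = M = -1/2: (-3/2,1), (-1/2,0), (1/2,-1)
  (m₁,m₂)=(1/2,-1): CG² = 1/6, CG = +√(1/6)
  (m₁,m₂)=(-1/2,0): CG² = 1/3, CG = −√(1/3)   ← matches the target
  (m₁,m₂)=(-3/2,1): CG² = 1/2, CG = +√(1/2)
Pairs with CG² = 1/3: (-1/2,0): −√(1/3)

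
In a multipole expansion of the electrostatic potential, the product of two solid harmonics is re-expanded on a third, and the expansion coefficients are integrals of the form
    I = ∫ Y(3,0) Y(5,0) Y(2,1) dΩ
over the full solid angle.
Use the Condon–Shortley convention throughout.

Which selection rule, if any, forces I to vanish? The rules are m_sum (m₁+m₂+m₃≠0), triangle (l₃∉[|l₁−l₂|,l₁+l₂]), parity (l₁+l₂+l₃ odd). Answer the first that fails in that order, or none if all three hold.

Σmᵢ = 1  ✗
l₃∈[|l₁−l₂|,l₁+l₂]=[2,8], have l₃=2
Σlᵢ = 10 ⇒ even

m_sum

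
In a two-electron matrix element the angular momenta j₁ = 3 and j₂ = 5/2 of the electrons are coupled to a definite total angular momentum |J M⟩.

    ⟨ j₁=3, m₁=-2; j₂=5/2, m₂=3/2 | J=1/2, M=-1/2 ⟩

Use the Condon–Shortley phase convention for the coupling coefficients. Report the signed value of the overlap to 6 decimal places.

+√(5/21) ≈ +0.487950

√[2·5!1!0!/7! · 1!5!4!1!0!1!] = √(960/7)
  +(−1)^4/∏(4,1,1,0,0,0)! = 1/24  (running 1/24)
⟨..|..⟩ = √(960/7)·(1/24) = +0.487950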